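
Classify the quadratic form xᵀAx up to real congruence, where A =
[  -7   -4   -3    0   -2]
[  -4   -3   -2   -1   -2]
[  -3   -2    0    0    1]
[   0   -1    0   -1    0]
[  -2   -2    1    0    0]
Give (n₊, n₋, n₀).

Answer: (2, 3, 0)

Derivation:
step 0: pivot -7 → sign −
step 1: pivot -5/7 → sign −
step 2: pivot 7/5 → sign +
step 3: pivot 2/7 → sign +
step 4: pivot -3 → sign −
signature = (2, 3, 0)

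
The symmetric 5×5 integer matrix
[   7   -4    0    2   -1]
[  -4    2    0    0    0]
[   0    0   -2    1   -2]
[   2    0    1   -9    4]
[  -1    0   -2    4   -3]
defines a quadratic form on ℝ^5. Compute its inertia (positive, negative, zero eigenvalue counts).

Answer: (2, 3, 0)

Derivation:
step 0: pivot 7 → sign +
step 1: pivot -2/7 → sign −
step 2: pivot -2 → sign −
step 3: pivot -9/2 → sign −
step 4: pivot 2/9 → sign +
signature = (2, 3, 0)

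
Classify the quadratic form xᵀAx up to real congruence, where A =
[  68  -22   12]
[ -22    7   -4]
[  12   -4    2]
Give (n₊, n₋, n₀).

step 0: pivot 68 → sign +
step 1: pivot -2/17 → sign −
step 2: row/col 2 already zero → sign 0
signature = (1, 1, 1)

Answer: (1, 1, 1)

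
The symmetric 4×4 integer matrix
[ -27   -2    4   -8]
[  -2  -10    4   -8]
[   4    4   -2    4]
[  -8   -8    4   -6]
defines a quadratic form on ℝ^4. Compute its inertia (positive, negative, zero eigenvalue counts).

step 0: pivot -27 → sign −
step 1: pivot -266/27 → sign −
step 2: pivot -2/133 → sign −
step 3: pivot 2 → sign +
signature = (1, 3, 0)

Answer: (1, 3, 0)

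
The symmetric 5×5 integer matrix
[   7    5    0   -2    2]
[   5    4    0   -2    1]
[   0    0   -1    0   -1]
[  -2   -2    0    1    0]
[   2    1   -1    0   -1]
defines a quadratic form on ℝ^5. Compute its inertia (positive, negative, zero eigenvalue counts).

step 0: pivot 7 → sign +
step 1: pivot 3/7 → sign +
step 2: pivot -1 → sign −
step 3: pivot -1/3 → sign −
step 4: pivot -1 → sign −
signature = (2, 3, 0)

Answer: (2, 3, 0)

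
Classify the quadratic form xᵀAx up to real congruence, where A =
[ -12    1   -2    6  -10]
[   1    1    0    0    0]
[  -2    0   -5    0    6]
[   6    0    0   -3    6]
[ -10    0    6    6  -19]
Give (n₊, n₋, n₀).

step 0: pivot -12 → sign −
step 1: pivot 13/12 → sign +
step 2: pivot -61/13 → sign −
step 3: pivot -3/61 → sign −
step 4: pivot 1 → sign +
signature = (2, 3, 0)

Answer: (2, 3, 0)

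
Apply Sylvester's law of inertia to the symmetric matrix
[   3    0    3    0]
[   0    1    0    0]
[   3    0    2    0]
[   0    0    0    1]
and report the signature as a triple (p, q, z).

Answer: (3, 1, 0)

Derivation:
step 0: pivot 3 → sign +
step 1: pivot 1 → sign +
step 2: pivot -1 → sign −
step 3: pivot 1 → sign +
signature = (3, 1, 0)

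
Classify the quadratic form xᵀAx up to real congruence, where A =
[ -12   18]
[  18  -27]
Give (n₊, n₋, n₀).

step 0: pivot -12 → sign −
step 1: row/col 1 already zero → sign 0
signature = (0, 1, 1)

Answer: (0, 1, 1)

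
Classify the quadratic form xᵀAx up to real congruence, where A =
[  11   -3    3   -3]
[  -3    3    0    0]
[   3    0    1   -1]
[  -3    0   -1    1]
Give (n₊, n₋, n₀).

step 0: pivot 11 → sign +
step 1: pivot 24/11 → sign +
step 2: pivot -1/8 → sign −
step 3: row/col 3 already zero → sign 0
signature = (2, 1, 1)

Answer: (2, 1, 1)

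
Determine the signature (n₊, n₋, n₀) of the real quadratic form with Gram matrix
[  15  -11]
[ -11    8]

step 0: pivot 15 → sign +
step 1: pivot -1/15 → sign −
signature = (1, 1, 0)

Answer: (1, 1, 0)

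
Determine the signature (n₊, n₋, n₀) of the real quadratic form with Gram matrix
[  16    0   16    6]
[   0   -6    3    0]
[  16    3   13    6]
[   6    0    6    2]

step 0: pivot 16 → sign +
step 1: pivot -6 → sign −
step 2: pivot -3/2 → sign −
step 3: pivot -1/4 → sign −
signature = (1, 3, 0)

Answer: (1, 3, 0)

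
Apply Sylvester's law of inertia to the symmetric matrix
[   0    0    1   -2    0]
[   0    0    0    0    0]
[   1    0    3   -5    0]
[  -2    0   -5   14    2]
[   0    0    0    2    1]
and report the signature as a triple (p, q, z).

step 0: pivot 3 → sign +
step 1: pivot -1/3 → sign −
step 2: pivot 6 → sign +
step 3: pivot 1/3 → sign +
step 4: row/col 4 already zero → sign 0
signature = (3, 1, 1)

Answer: (3, 1, 1)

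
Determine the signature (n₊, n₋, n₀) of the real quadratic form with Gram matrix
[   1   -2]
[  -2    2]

Answer: (1, 1, 0)

Derivation:
step 0: pivot 1 → sign +
step 1: pivot -2 → sign −
signature = (1, 1, 0)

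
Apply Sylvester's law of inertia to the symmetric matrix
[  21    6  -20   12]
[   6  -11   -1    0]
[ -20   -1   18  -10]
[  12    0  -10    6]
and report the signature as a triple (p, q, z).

step 0: pivot 21 → sign +
step 1: pivot -89/7 → sign −
step 2: pivot 187/267 → sign +
step 3: pivot 6/187 → sign +
signature = (3, 1, 0)

Answer: (3, 1, 0)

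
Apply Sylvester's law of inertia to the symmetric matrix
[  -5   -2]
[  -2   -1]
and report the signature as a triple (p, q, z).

Answer: (0, 2, 0)

Derivation:
step 0: pivot -5 → sign −
step 1: pivot -1/5 → sign −
signature = (0, 2, 0)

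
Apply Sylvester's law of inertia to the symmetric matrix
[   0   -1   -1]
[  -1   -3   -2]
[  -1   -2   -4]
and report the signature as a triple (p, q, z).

Answer: (1, 2, 0)

Derivation:
step 0: pivot -3 → sign −
step 1: pivot 1/3 → sign +
step 2: pivot -3 → sign −
signature = (1, 2, 0)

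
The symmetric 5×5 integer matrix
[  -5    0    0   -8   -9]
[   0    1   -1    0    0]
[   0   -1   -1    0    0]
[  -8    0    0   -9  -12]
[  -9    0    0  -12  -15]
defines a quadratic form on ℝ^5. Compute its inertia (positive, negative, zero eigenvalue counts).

Answer: (2, 3, 0)

Derivation:
step 0: pivot -5 → sign −
step 1: pivot 1 → sign +
step 2: pivot -2 → sign −
step 3: pivot 19/5 → sign +
step 4: pivot -6/19 → sign −
signature = (2, 3, 0)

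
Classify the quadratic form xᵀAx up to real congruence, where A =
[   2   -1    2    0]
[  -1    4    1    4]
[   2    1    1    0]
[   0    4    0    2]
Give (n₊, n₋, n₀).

Answer: (2, 2, 0)

Derivation:
step 0: pivot 2 → sign +
step 1: pivot 7/2 → sign +
step 2: pivot -15/7 → sign −
step 3: pivot -2/15 → sign −
signature = (2, 2, 0)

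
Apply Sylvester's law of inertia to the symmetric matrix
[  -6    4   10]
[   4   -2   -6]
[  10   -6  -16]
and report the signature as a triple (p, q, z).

step 0: pivot -6 → sign −
step 1: pivot 2/3 → sign +
step 2: row/col 2 already zero → sign 0
signature = (1, 1, 1)

Answer: (1, 1, 1)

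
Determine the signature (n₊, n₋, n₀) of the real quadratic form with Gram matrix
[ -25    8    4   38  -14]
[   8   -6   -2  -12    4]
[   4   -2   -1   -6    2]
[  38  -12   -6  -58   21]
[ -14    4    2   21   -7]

Answer: (1, 4, 0)

Derivation:
step 0: pivot -25 → sign −
step 1: pivot -86/25 → sign −
step 2: pivot -9/43 → sign −
step 3: pivot -2/9 → sign −
step 4: pivot 3/2 → sign +
signature = (1, 4, 0)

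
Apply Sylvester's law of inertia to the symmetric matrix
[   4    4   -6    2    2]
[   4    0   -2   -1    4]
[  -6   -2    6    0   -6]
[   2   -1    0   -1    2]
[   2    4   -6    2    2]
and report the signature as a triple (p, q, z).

step 0: pivot 4 → sign +
step 1: pivot -4 → sign −
step 2: pivot 1 → sign +
step 3: pivot 1/4 → sign +
step 4: row/col 4 already zero → sign 0
signature = (3, 1, 1)

Answer: (3, 1, 1)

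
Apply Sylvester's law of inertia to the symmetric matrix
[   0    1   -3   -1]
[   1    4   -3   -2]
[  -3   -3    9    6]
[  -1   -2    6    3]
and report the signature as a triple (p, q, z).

step 0: pivot 4 → sign +
step 1: pivot -1/4 → sign −
step 2: pivot 27 → sign +
step 3: row/col 3 already zero → sign 0
signature = (2, 1, 1)

Answer: (2, 1, 1)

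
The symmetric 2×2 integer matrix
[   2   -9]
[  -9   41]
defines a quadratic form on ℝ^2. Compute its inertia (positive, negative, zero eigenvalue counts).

Answer: (2, 0, 0)

Derivation:
step 0: pivot 2 → sign +
step 1: pivot 1/2 → sign +
signature = (2, 0, 0)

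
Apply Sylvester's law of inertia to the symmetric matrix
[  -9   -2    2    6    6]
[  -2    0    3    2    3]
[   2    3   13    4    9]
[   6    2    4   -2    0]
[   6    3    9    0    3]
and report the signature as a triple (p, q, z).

Answer: (2, 3, 0)

Derivation:
step 0: pivot -9 → sign −
step 1: pivot 4/9 → sign +
step 2: pivot -5/4 → sign −
step 3: pivot 14/5 → sign +
step 4: pivot -6/7 → sign −
signature = (2, 3, 0)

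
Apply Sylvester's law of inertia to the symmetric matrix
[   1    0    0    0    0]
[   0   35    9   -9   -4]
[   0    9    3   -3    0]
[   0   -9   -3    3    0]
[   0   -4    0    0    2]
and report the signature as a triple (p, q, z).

step 0: pivot 1 → sign +
step 1: pivot 35 → sign +
step 2: pivot 24/35 → sign +
step 3: row/col 3 already zero → sign 0
step 4: row/col 4 already zero → sign 0
signature = (3, 0, 2)

Answer: (3, 0, 2)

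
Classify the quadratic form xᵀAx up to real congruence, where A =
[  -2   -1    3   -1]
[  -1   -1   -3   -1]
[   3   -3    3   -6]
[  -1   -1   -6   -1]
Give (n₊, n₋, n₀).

Answer: (1, 3, 0)

Derivation:
step 0: pivot -2 → sign −
step 1: pivot -1/2 → sign −
step 2: pivot 48 → sign +
step 3: pivot -3/16 → sign −
signature = (1, 3, 0)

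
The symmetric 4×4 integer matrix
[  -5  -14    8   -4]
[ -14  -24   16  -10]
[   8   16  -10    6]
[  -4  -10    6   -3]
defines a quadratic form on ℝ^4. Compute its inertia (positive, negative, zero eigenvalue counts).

step 0: pivot -5 → sign −
step 1: pivot 76/5 → sign +
step 2: pivot 2/19 → sign +
step 3: row/col 3 already zero → sign 0
signature = (2, 1, 1)

Answer: (2, 1, 1)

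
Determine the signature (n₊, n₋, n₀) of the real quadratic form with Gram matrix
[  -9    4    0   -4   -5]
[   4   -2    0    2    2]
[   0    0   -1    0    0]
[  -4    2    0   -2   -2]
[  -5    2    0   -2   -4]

step 0: pivot -9 → sign −
step 1: pivot -2/9 → sign −
step 2: pivot -1 → sign −
step 3: pivot -1 → sign −
step 4: row/col 4 already zero → sign 0
signature = (0, 4, 1)

Answer: (0, 4, 1)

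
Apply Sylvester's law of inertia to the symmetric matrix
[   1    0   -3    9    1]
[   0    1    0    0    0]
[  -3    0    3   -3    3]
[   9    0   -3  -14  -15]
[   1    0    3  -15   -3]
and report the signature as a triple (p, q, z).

step 0: pivot 1 → sign +
step 1: pivot 1 → sign +
step 2: pivot -6 → sign −
step 3: pivot 1 → sign +
step 4: pivot 2 → sign +
signature = (4, 1, 0)

Answer: (4, 1, 0)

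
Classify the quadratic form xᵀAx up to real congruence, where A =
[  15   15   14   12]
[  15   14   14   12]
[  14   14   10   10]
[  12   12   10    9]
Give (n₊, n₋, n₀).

step 0: pivot 15 → sign +
step 1: pivot -1 → sign −
step 2: pivot -46/15 → sign −
step 3: pivot -3/23 → sign −
signature = (1, 3, 0)

Answer: (1, 3, 0)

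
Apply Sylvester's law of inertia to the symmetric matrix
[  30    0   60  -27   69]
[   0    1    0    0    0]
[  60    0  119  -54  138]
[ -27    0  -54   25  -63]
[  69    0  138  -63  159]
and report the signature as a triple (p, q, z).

Answer: (3, 2, 0)

Derivation:
step 0: pivot 30 → sign +
step 1: pivot 1 → sign +
step 2: pivot -1 → sign −
step 3: pivot 7/10 → sign +
step 4: pivot -6/7 → sign −
signature = (3, 2, 0)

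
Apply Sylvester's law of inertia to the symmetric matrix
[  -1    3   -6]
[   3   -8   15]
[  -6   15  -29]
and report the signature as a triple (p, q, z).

Answer: (1, 2, 0)

Derivation:
step 0: pivot -1 → sign −
step 1: pivot 1 → sign +
step 2: pivot -2 → sign −
signature = (1, 2, 0)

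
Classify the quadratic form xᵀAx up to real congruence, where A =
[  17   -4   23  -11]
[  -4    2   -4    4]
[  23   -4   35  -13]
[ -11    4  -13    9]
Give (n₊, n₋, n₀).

step 0: pivot 17 → sign +
step 1: pivot 18/17 → sign +
step 2: pivot 2 → sign +
step 3: row/col 3 already zero → sign 0
signature = (3, 0, 1)

Answer: (3, 0, 1)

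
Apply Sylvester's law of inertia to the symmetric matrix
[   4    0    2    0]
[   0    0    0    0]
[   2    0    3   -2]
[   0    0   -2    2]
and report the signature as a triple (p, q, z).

Answer: (2, 0, 2)

Derivation:
step 0: pivot 4 → sign +
step 1: pivot 2 → sign +
step 2: row/col 2 already zero → sign 0
step 3: row/col 3 already zero → sign 0
signature = (2, 0, 2)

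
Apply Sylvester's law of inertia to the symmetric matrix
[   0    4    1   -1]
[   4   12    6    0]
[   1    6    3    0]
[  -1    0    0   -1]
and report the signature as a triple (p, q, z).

Answer: (2, 2, 0)

Derivation:
step 0: pivot 12 → sign +
step 1: pivot -4/3 → sign −
step 2: pivot 3/4 → sign +
step 3: pivot -1 → sign −
signature = (2, 2, 0)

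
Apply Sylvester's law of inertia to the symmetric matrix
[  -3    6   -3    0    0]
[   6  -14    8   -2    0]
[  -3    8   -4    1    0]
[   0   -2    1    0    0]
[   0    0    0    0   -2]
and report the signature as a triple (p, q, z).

step 0: pivot -3 → sign −
step 1: pivot -2 → sign −
step 2: pivot 1 → sign +
step 3: pivot 1 → sign +
step 4: pivot -2 → sign −
signature = (2, 3, 0)

Answer: (2, 3, 0)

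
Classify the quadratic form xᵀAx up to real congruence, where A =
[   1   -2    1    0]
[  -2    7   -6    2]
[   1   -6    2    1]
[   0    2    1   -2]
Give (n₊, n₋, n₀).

step 0: pivot 1 → sign +
step 1: pivot 3 → sign +
step 2: pivot -13/3 → sign −
step 3: pivot -3/13 → sign −
signature = (2, 2, 0)

Answer: (2, 2, 0)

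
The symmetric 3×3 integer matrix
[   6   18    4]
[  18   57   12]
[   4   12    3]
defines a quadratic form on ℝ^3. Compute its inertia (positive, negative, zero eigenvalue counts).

Answer: (3, 0, 0)

Derivation:
step 0: pivot 6 → sign +
step 1: pivot 3 → sign +
step 2: pivot 1/3 → sign +
signature = (3, 0, 0)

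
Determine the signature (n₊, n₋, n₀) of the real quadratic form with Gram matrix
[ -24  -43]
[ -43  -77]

step 0: pivot -24 → sign −
step 1: pivot 1/24 → sign +
signature = (1, 1, 0)

Answer: (1, 1, 0)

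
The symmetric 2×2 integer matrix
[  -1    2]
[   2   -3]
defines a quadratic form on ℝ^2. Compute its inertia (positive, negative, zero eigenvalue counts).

step 0: pivot -1 → sign −
step 1: pivot 1 → sign +
signature = (1, 1, 0)

Answer: (1, 1, 0)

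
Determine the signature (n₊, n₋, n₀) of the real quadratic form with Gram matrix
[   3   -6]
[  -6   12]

step 0: pivot 3 → sign +
step 1: row/col 1 already zero → sign 0
signature = (1, 0, 1)

Answer: (1, 0, 1)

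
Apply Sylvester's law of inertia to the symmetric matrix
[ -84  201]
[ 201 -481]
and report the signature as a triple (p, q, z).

step 0: pivot -84 → sign −
step 1: pivot -1/28 → sign −
signature = (0, 2, 0)

Answer: (0, 2, 0)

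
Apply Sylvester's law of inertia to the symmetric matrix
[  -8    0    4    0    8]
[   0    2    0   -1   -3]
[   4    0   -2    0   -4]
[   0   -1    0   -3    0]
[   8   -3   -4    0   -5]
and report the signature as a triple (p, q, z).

step 0: pivot -8 → sign −
step 1: pivot 2 → sign +
step 2: pivot -7/2 → sign −
step 3: pivot -6/7 → sign −
step 4: row/col 4 already zero → sign 0
signature = (1, 3, 1)

Answer: (1, 3, 1)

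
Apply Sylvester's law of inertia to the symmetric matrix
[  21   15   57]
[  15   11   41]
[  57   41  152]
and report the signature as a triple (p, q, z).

step 0: pivot 21 → sign +
step 1: pivot 2/7 → sign +
step 2: pivot -3 → sign −
signature = (2, 1, 0)

Answer: (2, 1, 0)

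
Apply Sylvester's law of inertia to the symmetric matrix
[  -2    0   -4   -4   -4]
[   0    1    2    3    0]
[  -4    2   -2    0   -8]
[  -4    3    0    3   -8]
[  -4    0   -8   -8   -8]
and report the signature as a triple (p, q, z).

step 0: pivot -2 → sign −
step 1: pivot 1 → sign +
step 2: pivot 2 → sign +
step 3: row/col 3 already zero → sign 0
step 4: row/col 4 already zero → sign 0
signature = (2, 1, 2)

Answer: (2, 1, 2)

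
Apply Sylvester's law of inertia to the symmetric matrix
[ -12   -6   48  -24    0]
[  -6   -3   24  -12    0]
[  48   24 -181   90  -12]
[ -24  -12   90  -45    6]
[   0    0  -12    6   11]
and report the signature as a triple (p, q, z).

step 0: pivot -12 → sign −
step 1: pivot 11 → sign +
step 2: pivot -3/11 → sign −
step 3: pivot -1 → sign −
step 4: row/col 4 already zero → sign 0
signature = (1, 3, 1)

Answer: (1, 3, 1)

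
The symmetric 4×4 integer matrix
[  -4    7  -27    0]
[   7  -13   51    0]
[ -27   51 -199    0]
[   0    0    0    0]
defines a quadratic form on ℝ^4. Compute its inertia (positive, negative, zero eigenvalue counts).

Answer: (1, 2, 1)

Derivation:
step 0: pivot -4 → sign −
step 1: pivot -3/4 → sign −
step 2: pivot 2 → sign +
step 3: row/col 3 already zero → sign 0
signature = (1, 2, 1)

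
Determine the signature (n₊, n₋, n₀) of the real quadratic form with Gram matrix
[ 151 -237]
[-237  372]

step 0: pivot 151 → sign +
step 1: pivot 3/151 → sign +
signature = (2, 0, 0)

Answer: (2, 0, 0)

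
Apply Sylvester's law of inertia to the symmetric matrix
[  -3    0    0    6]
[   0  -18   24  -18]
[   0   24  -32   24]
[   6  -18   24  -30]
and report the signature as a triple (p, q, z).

Answer: (0, 2, 2)

Derivation:
step 0: pivot -3 → sign −
step 1: pivot -18 → sign −
step 2: row/col 2 already zero → sign 0
step 3: row/col 3 already zero → sign 0
signature = (0, 2, 2)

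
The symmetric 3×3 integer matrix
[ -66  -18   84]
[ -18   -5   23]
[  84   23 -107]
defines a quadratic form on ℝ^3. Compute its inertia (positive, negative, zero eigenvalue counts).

step 0: pivot -66 → sign −
step 1: pivot -1/11 → sign −
step 2: row/col 2 already zero → sign 0
signature = (0, 2, 1)

Answer: (0, 2, 1)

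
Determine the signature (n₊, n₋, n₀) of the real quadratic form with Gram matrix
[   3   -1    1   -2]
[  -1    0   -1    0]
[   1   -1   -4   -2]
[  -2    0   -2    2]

Answer: (2, 2, 0)

Derivation:
step 0: pivot 3 → sign +
step 1: pivot -1/3 → sign −
step 2: pivot -3 → sign −
step 3: pivot 2 → sign +
signature = (2, 2, 0)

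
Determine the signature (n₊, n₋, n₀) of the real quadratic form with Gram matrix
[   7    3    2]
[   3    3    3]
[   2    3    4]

Answer: (3, 0, 0)

Derivation:
step 0: pivot 7 → sign +
step 1: pivot 12/7 → sign +
step 2: pivot 3/4 → sign +
signature = (3, 0, 0)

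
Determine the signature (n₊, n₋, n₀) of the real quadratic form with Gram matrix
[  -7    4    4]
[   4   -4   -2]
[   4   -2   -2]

Answer: (1, 2, 0)

Derivation:
step 0: pivot -7 → sign −
step 1: pivot -12/7 → sign −
step 2: pivot 1/3 → sign +
signature = (1, 2, 0)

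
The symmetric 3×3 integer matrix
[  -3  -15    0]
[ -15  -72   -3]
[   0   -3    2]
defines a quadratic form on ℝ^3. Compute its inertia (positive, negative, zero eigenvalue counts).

step 0: pivot -3 → sign −
step 1: pivot 3 → sign +
step 2: pivot -1 → sign −
signature = (1, 2, 0)

Answer: (1, 2, 0)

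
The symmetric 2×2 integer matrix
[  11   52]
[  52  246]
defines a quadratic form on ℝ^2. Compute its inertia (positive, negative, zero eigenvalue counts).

step 0: pivot 11 → sign +
step 1: pivot 2/11 → sign +
signature = (2, 0, 0)

Answer: (2, 0, 0)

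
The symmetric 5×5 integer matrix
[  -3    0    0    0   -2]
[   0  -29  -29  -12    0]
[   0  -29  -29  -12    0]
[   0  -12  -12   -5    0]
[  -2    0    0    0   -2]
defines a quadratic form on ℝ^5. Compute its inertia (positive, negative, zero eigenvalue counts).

step 0: pivot -3 → sign −
step 1: pivot -29 → sign −
step 2: pivot -1/29 → sign −
step 3: pivot -2/3 → sign −
step 4: row/col 4 already zero → sign 0
signature = (0, 4, 1)

Answer: (0, 4, 1)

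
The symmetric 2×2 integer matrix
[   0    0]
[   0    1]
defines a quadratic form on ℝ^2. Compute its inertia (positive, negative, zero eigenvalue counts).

Answer: (1, 0, 1)

Derivation:
step 0: pivot 1 → sign +
step 1: row/col 1 already zero → sign 0
signature = (1, 0, 1)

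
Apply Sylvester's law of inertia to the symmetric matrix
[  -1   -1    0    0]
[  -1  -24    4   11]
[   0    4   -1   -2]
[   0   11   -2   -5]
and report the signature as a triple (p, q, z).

Answer: (1, 3, 0)

Derivation:
step 0: pivot -1 → sign −
step 1: pivot -23 → sign −
step 2: pivot -7/23 → sign −
step 3: pivot 2/7 → sign +
signature = (1, 3, 0)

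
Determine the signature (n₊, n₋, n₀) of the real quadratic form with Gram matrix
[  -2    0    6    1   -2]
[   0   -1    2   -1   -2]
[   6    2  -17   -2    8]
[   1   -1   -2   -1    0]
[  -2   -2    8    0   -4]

Answer: (2, 2, 1)

Derivation:
step 0: pivot -2 → sign −
step 1: pivot -1 → sign −
step 2: pivot 5 → sign +
step 3: pivot 3/10 → sign +
step 4: row/col 4 already zero → sign 0
signature = (2, 2, 1)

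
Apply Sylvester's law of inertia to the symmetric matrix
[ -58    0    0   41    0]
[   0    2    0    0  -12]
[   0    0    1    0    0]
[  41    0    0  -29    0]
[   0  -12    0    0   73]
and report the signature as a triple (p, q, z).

step 0: pivot -58 → sign −
step 1: pivot 2 → sign +
step 2: pivot 1 → sign +
step 3: pivot -1/58 → sign −
step 4: pivot 1 → sign +
signature = (3, 2, 0)

Answer: (3, 2, 0)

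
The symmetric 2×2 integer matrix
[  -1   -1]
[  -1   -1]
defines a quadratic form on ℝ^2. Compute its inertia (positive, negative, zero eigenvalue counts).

step 0: pivot -1 → sign −
step 1: row/col 1 already zero → sign 0
signature = (0, 1, 1)

Answer: (0, 1, 1)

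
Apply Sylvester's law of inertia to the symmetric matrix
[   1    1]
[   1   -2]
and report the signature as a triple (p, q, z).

Answer: (1, 1, 0)

Derivation:
step 0: pivot 1 → sign +
step 1: pivot -3 → sign −
signature = (1, 1, 0)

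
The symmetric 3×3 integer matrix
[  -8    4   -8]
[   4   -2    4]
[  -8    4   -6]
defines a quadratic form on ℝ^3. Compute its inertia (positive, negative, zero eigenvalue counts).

Answer: (1, 1, 1)

Derivation:
step 0: pivot -8 → sign −
step 1: pivot 2 → sign +
step 2: row/col 2 already zero → sign 0
signature = (1, 1, 1)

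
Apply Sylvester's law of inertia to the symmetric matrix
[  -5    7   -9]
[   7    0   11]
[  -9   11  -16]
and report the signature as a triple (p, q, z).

step 0: pivot -5 → sign −
step 1: pivot 49/5 → sign +
step 2: pivot -3/49 → sign −
signature = (1, 2, 0)

Answer: (1, 2, 0)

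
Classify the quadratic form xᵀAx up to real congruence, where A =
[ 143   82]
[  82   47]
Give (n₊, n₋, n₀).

step 0: pivot 143 → sign +
step 1: pivot -3/143 → sign −
signature = (1, 1, 0)

Answer: (1, 1, 0)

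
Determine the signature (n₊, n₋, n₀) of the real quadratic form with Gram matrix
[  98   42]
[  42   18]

step 0: pivot 98 → sign +
step 1: row/col 1 already zero → sign 0
signature = (1, 0, 1)

Answer: (1, 0, 1)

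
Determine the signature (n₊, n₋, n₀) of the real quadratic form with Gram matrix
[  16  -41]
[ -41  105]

step 0: pivot 16 → sign +
step 1: pivot -1/16 → sign −
signature = (1, 1, 0)

Answer: (1, 1, 0)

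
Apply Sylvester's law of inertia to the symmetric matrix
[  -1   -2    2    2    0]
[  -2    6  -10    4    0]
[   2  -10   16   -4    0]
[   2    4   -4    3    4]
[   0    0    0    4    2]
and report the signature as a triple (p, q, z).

Answer: (3, 2, 0)

Derivation:
step 0: pivot -1 → sign −
step 1: pivot 10 → sign +
step 2: pivot 2/5 → sign +
step 3: pivot 7 → sign +
step 4: pivot -2/7 → sign −
signature = (3, 2, 0)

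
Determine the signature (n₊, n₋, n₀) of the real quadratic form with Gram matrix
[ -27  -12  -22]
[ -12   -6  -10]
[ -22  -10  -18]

step 0: pivot -27 → sign −
step 1: pivot -2/3 → sign −
step 2: row/col 2 already zero → sign 0
signature = (0, 2, 1)

Answer: (0, 2, 1)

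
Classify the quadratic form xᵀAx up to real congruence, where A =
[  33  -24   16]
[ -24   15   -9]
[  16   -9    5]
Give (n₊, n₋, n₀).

step 0: pivot 33 → sign +
step 1: pivot -27/11 → sign −
step 2: pivot 2/27 → sign +
signature = (2, 1, 0)

Answer: (2, 1, 0)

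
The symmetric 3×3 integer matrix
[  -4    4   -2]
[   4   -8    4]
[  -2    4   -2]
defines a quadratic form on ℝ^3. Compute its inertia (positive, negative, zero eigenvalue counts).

step 0: pivot -4 → sign −
step 1: pivot -4 → sign −
step 2: row/col 2 already zero → sign 0
signature = (0, 2, 1)

Answer: (0, 2, 1)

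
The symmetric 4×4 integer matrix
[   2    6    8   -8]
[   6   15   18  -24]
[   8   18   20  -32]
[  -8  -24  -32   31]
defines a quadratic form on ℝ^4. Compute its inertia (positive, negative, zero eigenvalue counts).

step 0: pivot 2 → sign +
step 1: pivot -3 → sign −
step 2: pivot -1 → sign −
step 3: row/col 3 already zero → sign 0
signature = (1, 2, 1)

Answer: (1, 2, 1)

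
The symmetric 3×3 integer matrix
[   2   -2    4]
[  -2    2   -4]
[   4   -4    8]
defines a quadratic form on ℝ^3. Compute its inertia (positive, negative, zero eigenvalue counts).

Answer: (1, 0, 2)

Derivation:
step 0: pivot 2 → sign +
step 1: row/col 1 already zero → sign 0
step 2: row/col 2 already zero → sign 0
signature = (1, 0, 2)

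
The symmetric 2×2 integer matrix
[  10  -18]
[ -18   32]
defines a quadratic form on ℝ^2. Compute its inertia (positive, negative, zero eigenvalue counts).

step 0: pivot 10 → sign +
step 1: pivot -2/5 → sign −
signature = (1, 1, 0)

Answer: (1, 1, 0)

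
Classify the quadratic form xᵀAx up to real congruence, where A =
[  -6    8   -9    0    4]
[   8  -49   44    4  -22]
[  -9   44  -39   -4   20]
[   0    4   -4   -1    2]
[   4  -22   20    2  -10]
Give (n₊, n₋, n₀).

step 0: pivot -6 → sign −
step 1: pivot -115/3 → sign −
step 2: pivot 279/230 → sign +
step 3: pivot -263/279 → sign −
step 4: pivot 2/263 → sign +
signature = (2, 3, 0)

Answer: (2, 3, 0)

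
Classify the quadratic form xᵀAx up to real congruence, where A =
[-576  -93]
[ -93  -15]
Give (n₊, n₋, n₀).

Answer: (1, 1, 0)

Derivation:
step 0: pivot -576 → sign −
step 1: pivot 1/64 → sign +
signature = (1, 1, 0)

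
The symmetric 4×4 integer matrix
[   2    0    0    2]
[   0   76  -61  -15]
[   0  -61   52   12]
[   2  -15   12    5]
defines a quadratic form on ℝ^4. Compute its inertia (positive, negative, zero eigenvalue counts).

Answer: (4, 0, 0)

Derivation:
step 0: pivot 2 → sign +
step 1: pivot 76 → sign +
step 2: pivot 231/76 → sign +
step 3: pivot 3/77 → sign +
signature = (4, 0, 0)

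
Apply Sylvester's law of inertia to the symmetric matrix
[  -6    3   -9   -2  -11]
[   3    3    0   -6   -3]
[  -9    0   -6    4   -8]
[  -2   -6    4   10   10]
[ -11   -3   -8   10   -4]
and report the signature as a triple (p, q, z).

Answer: (3, 2, 0)

Derivation:
step 0: pivot -6 → sign −
step 1: pivot 9/2 → sign +
step 2: pivot 3 → sign +
step 3: pivot -2/9 → sign −
step 4: pivot 1 → sign +
signature = (3, 2, 0)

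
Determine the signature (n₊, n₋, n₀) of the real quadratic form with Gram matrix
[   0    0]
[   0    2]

step 0: pivot 2 → sign +
step 1: row/col 1 already zero → sign 0
signature = (1, 0, 1)

Answer: (1, 0, 1)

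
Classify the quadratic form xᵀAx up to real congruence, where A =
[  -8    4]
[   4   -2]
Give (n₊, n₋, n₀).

Answer: (0, 1, 1)

Derivation:
step 0: pivot -8 → sign −
step 1: row/col 1 already zero → sign 0
signature = (0, 1, 1)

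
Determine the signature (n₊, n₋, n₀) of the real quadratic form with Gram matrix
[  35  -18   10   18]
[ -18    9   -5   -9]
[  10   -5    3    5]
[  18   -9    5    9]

Answer: (2, 1, 1)

Derivation:
step 0: pivot 35 → sign +
step 1: pivot -9/35 → sign −
step 2: pivot 2/9 → sign +
step 3: row/col 3 already zero → sign 0
signature = (2, 1, 1)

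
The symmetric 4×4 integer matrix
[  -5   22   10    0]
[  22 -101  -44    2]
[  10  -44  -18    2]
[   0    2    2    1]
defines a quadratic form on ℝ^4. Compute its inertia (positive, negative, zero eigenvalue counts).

step 0: pivot -5 → sign −
step 1: pivot -21/5 → sign −
step 2: pivot 2 → sign +
step 3: pivot -1/21 → sign −
signature = (1, 3, 0)

Answer: (1, 3, 0)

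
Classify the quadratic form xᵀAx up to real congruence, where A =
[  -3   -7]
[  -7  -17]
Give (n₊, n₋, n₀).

step 0: pivot -3 → sign −
step 1: pivot -2/3 → sign −
signature = (0, 2, 0)

Answer: (0, 2, 0)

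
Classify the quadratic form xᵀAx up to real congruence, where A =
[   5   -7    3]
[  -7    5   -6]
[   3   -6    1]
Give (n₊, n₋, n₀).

Answer: (1, 2, 0)

Derivation:
step 0: pivot 5 → sign +
step 1: pivot -24/5 → sign −
step 2: pivot -1/8 → sign −
signature = (1, 2, 0)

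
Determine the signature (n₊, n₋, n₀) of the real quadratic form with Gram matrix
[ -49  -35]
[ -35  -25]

Answer: (0, 1, 1)

Derivation:
step 0: pivot -49 → sign −
step 1: row/col 1 already zero → sign 0
signature = (0, 1, 1)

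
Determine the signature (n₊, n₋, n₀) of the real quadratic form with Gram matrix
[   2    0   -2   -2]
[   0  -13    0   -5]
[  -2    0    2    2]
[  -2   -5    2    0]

Answer: (1, 2, 1)

Derivation:
step 0: pivot 2 → sign +
step 1: pivot -13 → sign −
step 2: pivot -1/13 → sign −
step 3: row/col 3 already zero → sign 0
signature = (1, 2, 1)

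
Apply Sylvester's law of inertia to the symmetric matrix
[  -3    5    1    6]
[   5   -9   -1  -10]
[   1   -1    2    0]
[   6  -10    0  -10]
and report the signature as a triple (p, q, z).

step 0: pivot -3 → sign −
step 1: pivot -2/3 → sign −
step 2: pivot 3 → sign +
step 3: pivot 2/3 → sign +
signature = (2, 2, 0)

Answer: (2, 2, 0)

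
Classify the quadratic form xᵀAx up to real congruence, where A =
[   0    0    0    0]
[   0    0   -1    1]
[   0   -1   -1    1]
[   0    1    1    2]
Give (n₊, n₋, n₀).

Answer: (2, 1, 1)

Derivation:
step 0: pivot -1 → sign −
step 1: pivot 1 → sign +
step 2: pivot 3 → sign +
step 3: row/col 3 already zero → sign 0
signature = (2, 1, 1)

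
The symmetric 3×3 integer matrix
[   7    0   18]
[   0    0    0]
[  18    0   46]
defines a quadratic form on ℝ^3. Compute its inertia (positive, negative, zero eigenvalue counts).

step 0: pivot 7 → sign +
step 1: pivot -2/7 → sign −
step 2: row/col 2 already zero → sign 0
signature = (1, 1, 1)

Answer: (1, 1, 1)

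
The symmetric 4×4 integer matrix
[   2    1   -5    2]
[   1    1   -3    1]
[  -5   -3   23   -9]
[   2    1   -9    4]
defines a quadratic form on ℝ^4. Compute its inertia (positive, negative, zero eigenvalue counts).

Answer: (4, 0, 0)

Derivation:
step 0: pivot 2 → sign +
step 1: pivot 1/2 → sign +
step 2: pivot 10 → sign +
step 3: pivot 2/5 → sign +
signature = (4, 0, 0)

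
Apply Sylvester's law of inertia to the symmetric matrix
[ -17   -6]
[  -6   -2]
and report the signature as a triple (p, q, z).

Answer: (1, 1, 0)

Derivation:
step 0: pivot -17 → sign −
step 1: pivot 2/17 → sign +
signature = (1, 1, 0)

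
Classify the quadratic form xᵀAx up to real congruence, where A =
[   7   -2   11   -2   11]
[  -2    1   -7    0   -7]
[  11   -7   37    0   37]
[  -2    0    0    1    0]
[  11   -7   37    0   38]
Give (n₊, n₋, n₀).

Answer: (3, 2, 0)

Derivation:
step 0: pivot 7 → sign +
step 1: pivot 3/7 → sign +
step 2: pivot -15 → sign −
step 3: pivot -1/15 → sign −
step 4: pivot 1 → sign +
signature = (3, 2, 0)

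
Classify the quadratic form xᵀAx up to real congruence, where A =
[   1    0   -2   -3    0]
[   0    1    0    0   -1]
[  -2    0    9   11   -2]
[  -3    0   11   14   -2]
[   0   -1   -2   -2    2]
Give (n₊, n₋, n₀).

step 0: pivot 1 → sign +
step 1: pivot 1 → sign +
step 2: pivot 5 → sign +
step 3: pivot 1/5 → sign +
step 4: row/col 4 already zero → sign 0
signature = (4, 0, 1)

Answer: (4, 0, 1)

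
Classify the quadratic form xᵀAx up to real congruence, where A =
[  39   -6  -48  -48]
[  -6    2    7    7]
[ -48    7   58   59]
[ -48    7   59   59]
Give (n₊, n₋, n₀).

Answer: (2, 2, 0)

Derivation:
step 0: pivot 39 → sign +
step 1: pivot 14/13 → sign +
step 2: pivot -17/14 → sign −
step 3: pivot -3/17 → sign −
signature = (2, 2, 0)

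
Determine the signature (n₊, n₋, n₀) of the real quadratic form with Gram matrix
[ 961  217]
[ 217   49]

step 0: pivot 961 → sign +
step 1: row/col 1 already zero → sign 0
signature = (1, 0, 1)

Answer: (1, 0, 1)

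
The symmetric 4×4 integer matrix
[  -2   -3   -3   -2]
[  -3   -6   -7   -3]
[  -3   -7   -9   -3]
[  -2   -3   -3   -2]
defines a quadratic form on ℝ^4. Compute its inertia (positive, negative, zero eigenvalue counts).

Answer: (0, 3, 1)

Derivation:
step 0: pivot -2 → sign −
step 1: pivot -3/2 → sign −
step 2: pivot -1/3 → sign −
step 3: row/col 3 already zero → sign 0
signature = (0, 3, 1)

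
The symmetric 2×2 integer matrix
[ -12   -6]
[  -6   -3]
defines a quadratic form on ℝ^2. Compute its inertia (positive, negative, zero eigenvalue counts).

Answer: (0, 1, 1)

Derivation:
step 0: pivot -12 → sign −
step 1: row/col 1 already zero → sign 0
signature = (0, 1, 1)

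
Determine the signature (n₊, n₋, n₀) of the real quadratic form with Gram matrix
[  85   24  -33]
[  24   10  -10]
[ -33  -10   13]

step 0: pivot 85 → sign +
step 1: pivot 274/85 → sign +
step 2: pivot 6/137 → sign +
signature = (3, 0, 0)

Answer: (3, 0, 0)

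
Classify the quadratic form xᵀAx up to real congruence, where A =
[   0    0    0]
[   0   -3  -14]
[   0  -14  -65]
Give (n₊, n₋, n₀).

step 0: pivot -3 → sign −
step 1: pivot 1/3 → sign +
step 2: row/col 2 already zero → sign 0
signature = (1, 1, 1)

Answer: (1, 1, 1)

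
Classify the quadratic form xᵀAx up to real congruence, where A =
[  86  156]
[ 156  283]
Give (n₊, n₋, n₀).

step 0: pivot 86 → sign +
step 1: pivot 1/43 → sign +
signature = (2, 0, 0)

Answer: (2, 0, 0)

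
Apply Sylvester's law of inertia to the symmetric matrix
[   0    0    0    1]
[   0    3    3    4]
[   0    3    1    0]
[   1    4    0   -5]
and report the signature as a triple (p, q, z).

step 0: pivot 3 → sign +
step 1: pivot -2 → sign −
step 2: pivot -7/3 → sign −
step 3: pivot 3/7 → sign +
signature = (2, 2, 0)

Answer: (2, 2, 0)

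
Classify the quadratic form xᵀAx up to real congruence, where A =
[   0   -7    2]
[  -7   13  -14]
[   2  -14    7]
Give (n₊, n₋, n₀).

step 0: pivot 13 → sign +
step 1: pivot -49/13 → sign −
step 2: pivot 3/49 → sign +
signature = (2, 1, 0)

Answer: (2, 1, 0)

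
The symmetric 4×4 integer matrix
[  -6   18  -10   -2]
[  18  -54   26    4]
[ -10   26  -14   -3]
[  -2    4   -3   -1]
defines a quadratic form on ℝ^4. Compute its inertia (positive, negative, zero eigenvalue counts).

Answer: (1, 2, 1)

Derivation:
step 0: pivot -6 → sign −
step 1: pivot 8/3 → sign +
step 2: pivot -6 → sign −
step 3: row/col 3 already zero → sign 0
signature = (1, 2, 1)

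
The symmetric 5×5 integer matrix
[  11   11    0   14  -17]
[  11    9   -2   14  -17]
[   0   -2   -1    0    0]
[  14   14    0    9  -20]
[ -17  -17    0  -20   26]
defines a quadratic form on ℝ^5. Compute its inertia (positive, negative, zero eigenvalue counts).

Answer: (3, 2, 0)

Derivation:
step 0: pivot 11 → sign +
step 1: pivot -2 → sign −
step 2: pivot 1 → sign +
step 3: pivot -97/11 → sign −
step 4: pivot 3/97 → sign +
signature = (3, 2, 0)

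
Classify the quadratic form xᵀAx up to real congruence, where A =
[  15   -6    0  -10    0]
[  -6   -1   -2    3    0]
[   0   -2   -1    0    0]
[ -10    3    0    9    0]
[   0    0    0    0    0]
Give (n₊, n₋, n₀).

step 0: pivot 15 → sign +
step 1: pivot -17/5 → sign −
step 2: pivot 3/17 → sign +
step 3: pivot 2/3 → sign +
step 4: row/col 4 already zero → sign 0
signature = (3, 1, 1)

Answer: (3, 1, 1)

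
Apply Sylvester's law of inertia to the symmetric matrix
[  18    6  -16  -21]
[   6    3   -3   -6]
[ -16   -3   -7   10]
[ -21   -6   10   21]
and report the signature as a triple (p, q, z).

Answer: (3, 1, 0)

Derivation:
step 0: pivot 18 → sign +
step 1: pivot 1 → sign +
step 2: pivot -80/3 → sign −
step 3: pivot 3/80 → sign +
signature = (3, 1, 0)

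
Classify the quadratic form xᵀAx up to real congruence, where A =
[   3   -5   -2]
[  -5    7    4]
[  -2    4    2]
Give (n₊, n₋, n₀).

Answer: (2, 1, 0)

Derivation:
step 0: pivot 3 → sign +
step 1: pivot -4/3 → sign −
step 2: pivot 1 → sign +
signature = (2, 1, 0)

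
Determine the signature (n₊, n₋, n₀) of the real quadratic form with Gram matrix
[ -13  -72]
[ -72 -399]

step 0: pivot -13 → sign −
step 1: pivot -3/13 → sign −
signature = (0, 2, 0)

Answer: (0, 2, 0)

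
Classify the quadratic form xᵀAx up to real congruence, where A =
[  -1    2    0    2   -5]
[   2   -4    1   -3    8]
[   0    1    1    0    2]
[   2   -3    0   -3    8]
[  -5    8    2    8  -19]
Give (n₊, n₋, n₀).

Answer: (2, 2, 1)

Derivation:
step 0: pivot -1 → sign −
step 1: pivot 1 → sign +
step 2: pivot -1 → sign −
step 3: pivot 2 → sign +
step 4: row/col 4 already zero → sign 0
signature = (2, 2, 1)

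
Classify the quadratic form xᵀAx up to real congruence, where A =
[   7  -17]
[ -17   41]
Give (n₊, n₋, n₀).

step 0: pivot 7 → sign +
step 1: pivot -2/7 → sign −
signature = (1, 1, 0)

Answer: (1, 1, 0)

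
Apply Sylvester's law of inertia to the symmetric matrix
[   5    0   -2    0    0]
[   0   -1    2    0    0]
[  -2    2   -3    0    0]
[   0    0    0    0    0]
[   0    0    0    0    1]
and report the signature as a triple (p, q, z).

Answer: (3, 1, 1)

Derivation:
step 0: pivot 5 → sign +
step 1: pivot -1 → sign −
step 2: pivot 1/5 → sign +
step 3: pivot 1 → sign +
step 4: row/col 4 already zero → sign 0
signature = (3, 1, 1)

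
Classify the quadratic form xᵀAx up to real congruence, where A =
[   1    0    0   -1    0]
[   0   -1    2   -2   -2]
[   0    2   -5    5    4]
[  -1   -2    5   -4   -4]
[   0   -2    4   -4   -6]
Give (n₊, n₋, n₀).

step 0: pivot 1 → sign +
step 1: pivot -1 → sign −
step 2: pivot -1 → sign −
step 3: pivot -2 → sign −
step 4: row/col 4 already zero → sign 0
signature = (1, 3, 1)

Answer: (1, 3, 1)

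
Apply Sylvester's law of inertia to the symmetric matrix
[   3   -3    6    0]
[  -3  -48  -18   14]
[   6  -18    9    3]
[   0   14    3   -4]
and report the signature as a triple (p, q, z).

step 0: pivot 3 → sign +
step 1: pivot -51 → sign −
step 2: pivot -3/17 → sign −
step 3: pivot 1/3 → sign +
signature = (2, 2, 0)

Answer: (2, 2, 0)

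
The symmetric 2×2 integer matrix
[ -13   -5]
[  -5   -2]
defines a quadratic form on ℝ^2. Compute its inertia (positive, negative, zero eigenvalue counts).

Answer: (0, 2, 0)

Derivation:
step 0: pivot -13 → sign −
step 1: pivot -1/13 → sign −
signature = (0, 2, 0)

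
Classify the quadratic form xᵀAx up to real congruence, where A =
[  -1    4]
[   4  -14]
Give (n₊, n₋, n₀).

step 0: pivot -1 → sign −
step 1: pivot 2 → sign +
signature = (1, 1, 0)

Answer: (1, 1, 0)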